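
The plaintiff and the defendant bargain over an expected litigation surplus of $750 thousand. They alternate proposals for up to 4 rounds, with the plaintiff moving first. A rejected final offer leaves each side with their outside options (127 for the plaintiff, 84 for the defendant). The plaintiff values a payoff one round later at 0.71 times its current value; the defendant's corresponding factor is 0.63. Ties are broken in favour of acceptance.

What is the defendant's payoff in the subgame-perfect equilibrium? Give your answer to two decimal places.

312.59

By backward induction:
Round 4 (the defendant proposes): the plaintiff gets 127 if talks fail, so the defendant offers 127 and keeps 623.
Round 3 (the plaintiff proposes): the defendant can get 623 next round, worth 0.63 × 623 = 392.49 now. The plaintiff offers 392.49 and keeps 750 − 392.49 = 357.51.
Round 2 (the defendant proposes): the plaintiff can get 357.51 next round, worth 0.71 × 357.51 = 253.8321 now; the defendant offers that and keeps 496.1679.
Round 1 (the plaintiff proposes): the defendant can get 496.1679 next round, worth 0.63 × 496.1679 = 312.585777 now. The plaintiff offers 312.585777 and keeps 750 − 312.585777 = 437.414223.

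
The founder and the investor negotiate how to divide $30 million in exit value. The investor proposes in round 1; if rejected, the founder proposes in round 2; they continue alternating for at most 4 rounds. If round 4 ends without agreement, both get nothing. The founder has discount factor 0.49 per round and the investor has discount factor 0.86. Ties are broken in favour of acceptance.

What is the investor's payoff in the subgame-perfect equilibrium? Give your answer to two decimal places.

Solve by backward induction from round 4.
Round 4 (the founder proposes): rejection yields 0 for the investor; the founder offers 0 and keeps 30.
Round 3 (the investor proposes): the founder can get 30 next round, worth 0.49 × 30 = 14.7 now. The investor offers 14.7 and keeps 30 − 14.7 = 15.3.
Round 2 (the founder proposes): the investor can get 15.3 next round, worth 0.86 × 15.3 = 13.158 now. The founder offers 13.158 and keeps 30 − 13.158 = 16.842.
Round 1 (the investor proposes): the founder can get 16.842 next round, worth 0.49 × 16.842 = 8.25258 now; the investor offers that and keeps 21.74742.

21.75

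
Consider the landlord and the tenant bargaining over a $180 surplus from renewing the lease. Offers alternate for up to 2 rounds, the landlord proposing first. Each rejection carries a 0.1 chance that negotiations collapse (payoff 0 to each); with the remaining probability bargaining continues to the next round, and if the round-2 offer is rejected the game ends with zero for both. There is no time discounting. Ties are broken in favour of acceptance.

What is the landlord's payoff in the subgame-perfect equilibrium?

18

By backward induction:
Round 2 (the tenant proposes): rejection yields 0 for the landlord; the tenant offers 0 and keeps 180.
Round 1 (the landlord proposes): rejecting gives the tenant an expected 0.9 × 180 = 162; the landlord offers that and keeps 18.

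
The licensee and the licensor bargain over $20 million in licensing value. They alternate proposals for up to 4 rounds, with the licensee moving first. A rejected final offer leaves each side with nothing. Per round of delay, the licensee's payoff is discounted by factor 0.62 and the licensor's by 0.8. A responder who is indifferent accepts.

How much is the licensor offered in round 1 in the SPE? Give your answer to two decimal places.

14.02

Round 4 (the licensor proposes): rejection yields 0 for the licensee; the licensor offers 0 and keeps 20.
Round 3 (the licensee proposes): the licensor can get 20 next round, worth 0.8 × 20 = 16 now; the licensee offers that and keeps 4.
Round 2 (the licensor proposes): the licensee can get 4 next round, worth 0.62 × 4 = 2.48 now, so the licensor offers 2.48, keeping 17.52.
Round 1 (the licensee proposes): the licensor can get 17.52 next round, worth 0.8 × 17.52 = 14.016 now, so the licensee offers 14.016, keeping 5.984.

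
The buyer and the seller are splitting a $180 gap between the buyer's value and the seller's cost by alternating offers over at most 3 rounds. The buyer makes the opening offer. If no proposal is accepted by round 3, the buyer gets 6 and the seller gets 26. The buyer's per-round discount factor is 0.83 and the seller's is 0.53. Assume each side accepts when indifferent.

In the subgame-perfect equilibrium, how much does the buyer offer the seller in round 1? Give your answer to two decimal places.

Round 3 (the buyer proposes): the seller gets 26 if talks fail, so the buyer offers 26 and keeps 154.
Round 2 (the seller proposes): the buyer can get 154 next round, worth 0.83 × 154 = 127.82 now; the seller offers that and keeps 52.18.
Round 1 (the buyer proposes): the seller can get 52.18 next round, worth 0.53 × 52.18 = 27.6554 now, so the buyer offers 27.6554, keeping 152.3446.

27.66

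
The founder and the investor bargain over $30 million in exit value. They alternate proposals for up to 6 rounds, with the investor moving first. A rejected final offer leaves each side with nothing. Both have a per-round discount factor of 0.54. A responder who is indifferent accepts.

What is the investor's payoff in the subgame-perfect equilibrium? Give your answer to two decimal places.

19.00

Round 6 (the founder proposes): rejection yields 0 for the investor; the founder offers 0 and keeps 30.
Round 5 (the investor proposes): the founder can get 30 next round, worth 0.54 × 30 = 16.2 now. The investor offers 16.2 and keeps 30 − 16.2 = 13.8.
Round 4 (the founder proposes): the investor can get 13.8 next round, worth 0.54 × 13.8 = 7.452 now, so the founder offers 7.452, keeping 22.548.
Round 3 (the investor proposes): the founder can get 22.548 next round, worth 0.54 × 22.548 = 12.17592 now, so the investor offers 12.17592, keeping 17.82408.
Round 2 (the founder proposes): the investor can get 17.82408 next round, worth 0.54 × 17.82408 = 9.6250032 now. The founder offers 9.6250032 and keeps 30 − 9.6250032 = 20.3749968.
Round 1 (the investor proposes): the founder can get 20.3749968 next round, worth 0.54 × 20.3749968 = 11.002498272 now, so the investor offers 11.002498272, keeping 18.997501728.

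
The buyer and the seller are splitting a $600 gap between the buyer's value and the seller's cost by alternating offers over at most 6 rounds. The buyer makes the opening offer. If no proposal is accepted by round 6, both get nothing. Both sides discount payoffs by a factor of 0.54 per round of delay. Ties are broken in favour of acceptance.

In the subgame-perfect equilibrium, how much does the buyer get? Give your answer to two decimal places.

Round 6 (the seller proposes): the buyer will accept anything ≥ 0, so the seller offers 0 and keeps 600.
Round 5 (the buyer proposes): the seller can get 600 next round, worth 0.54 × 600 = 324 now; the buyer offers that and keeps 276.
Round 4 (the seller proposes): the buyer can get 276 next round, worth 0.54 × 276 = 149.04 now, so the seller offers 149.04, keeping 450.96.
Round 3 (the buyer proposes): the seller can get 450.96 next round, worth 0.54 × 450.96 = 243.5184 now. The buyer offers 243.5184 and keeps 600 − 243.5184 = 356.4816.
Round 2 (the seller proposes): the buyer can get 356.4816 next round, worth 0.54 × 356.4816 = 192.500064 now, so the seller offers 192.500064, keeping 407.499936.
Round 1 (the buyer proposes): the seller can get 407.499936 next round, worth 0.54 × 407.499936 = 220.04996544 now. The buyer offers 220.04996544 and keeps 600 − 220.04996544 = 379.95003456.

379.95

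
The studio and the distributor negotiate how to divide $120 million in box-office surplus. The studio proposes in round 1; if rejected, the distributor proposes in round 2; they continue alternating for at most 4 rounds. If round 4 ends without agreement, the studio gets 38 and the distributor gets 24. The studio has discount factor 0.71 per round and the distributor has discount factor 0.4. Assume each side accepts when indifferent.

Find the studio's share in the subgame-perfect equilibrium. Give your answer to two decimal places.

96.76

Round 4 (the distributor proposes): the studio gets 38 if talks fail, so the distributor offers 38 and keeps 82.
Round 3 (the studio proposes): the distributor can get 82 next round, worth 0.4 × 82 = 32.8 now. The studio offers 32.8 and keeps 120 − 32.8 = 87.2.
Round 2 (the distributor proposes): the studio can get 87.2 next round, worth 0.71 × 87.2 = 61.912 now; the distributor offers that and keeps 58.088.
Round 1 (the studio proposes): the distributor can get 58.088 next round, worth 0.4 × 58.088 = 23.2352 now, so the studio offers 23.2352, keeping 96.7648.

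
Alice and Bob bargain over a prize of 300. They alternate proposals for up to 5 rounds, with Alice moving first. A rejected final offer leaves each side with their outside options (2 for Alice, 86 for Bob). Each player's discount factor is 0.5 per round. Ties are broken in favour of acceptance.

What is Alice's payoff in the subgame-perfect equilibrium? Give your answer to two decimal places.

Solve by backward induction from round 5.
Round 5 (Alice proposes): Bob gets 86 if talks fail, so Alice offers 86 and keeps 214.
Round 4 (Bob proposes): Alice can get 214 next round, worth 0.5 × 214 = 107 now. Bob offers 107 and keeps 300 − 107 = 193.
Round 3 (Alice proposes): Bob can get 193 next round, worth 0.5 × 193 = 96.5 now. Alice offers 96.5 and keeps 300 − 96.5 = 203.5.
Round 2 (Bob proposes): Alice can get 203.5 next round, worth 0.5 × 203.5 = 101.75 now, so Bob offers 101.75, keeping 198.25.
Round 1 (Alice proposes): Bob can get 198.25 next round, worth 0.5 × 198.25 = 99.125 now. Alice offers 99.125 and keeps 300 − 99.125 = 200.875.

200.88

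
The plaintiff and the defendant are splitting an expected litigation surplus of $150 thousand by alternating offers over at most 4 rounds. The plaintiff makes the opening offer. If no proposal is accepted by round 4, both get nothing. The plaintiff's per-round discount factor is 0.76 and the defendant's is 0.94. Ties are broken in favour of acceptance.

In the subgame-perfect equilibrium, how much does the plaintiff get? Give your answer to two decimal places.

Work backward from the last round.
Round 4 (the defendant proposes): the plaintiff will accept anything ≥ 0, so the defendant offers 0 and keeps 150.
Round 3 (the plaintiff proposes): the defendant can get 150 next round, worth 0.94 × 150 = 141 now, so the plaintiff offers 141, keeping 9.
Round 2 (the defendant proposes): the plaintiff can get 9 next round, worth 0.76 × 9 = 6.84 now; the defendant offers that and keeps 143.16.
Round 1 (the plaintiff proposes): the defendant can get 143.16 next round, worth 0.94 × 143.16 = 134.5704 now; the plaintiff offers that and keeps 15.4296.

15.43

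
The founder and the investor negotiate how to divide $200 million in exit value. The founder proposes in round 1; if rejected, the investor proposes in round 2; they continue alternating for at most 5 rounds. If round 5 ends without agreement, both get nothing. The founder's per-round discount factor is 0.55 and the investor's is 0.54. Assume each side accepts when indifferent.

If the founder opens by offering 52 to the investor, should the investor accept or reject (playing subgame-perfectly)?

Reject

Work out the investor's continuation value if the offer is rejected.
Round 5 (the founder proposes): the investor will accept anything ≥ 0, so the founder offers 0 and keeps 200.
Round 4 (the investor proposes): the founder can get 200 next round, worth 0.55 × 200 = 110 now; the investor offers that and keeps 90.
Round 3 (the founder proposes): the investor can get 90 next round, worth 0.54 × 90 = 48.6 now. The founder offers 48.6 and keeps 200 − 48.6 = 151.4.
Round 2 (the investor proposes): the founder can get 151.4 next round, worth 0.55 × 151.4 = 83.27 now; the investor offers that and keeps 116.73.
So by rejecting in round 1, the investor gets 116.73 next round, worth 0.54 × 116.73 = 63.0342 now.
Offer 52 < 63.0342, so the investor rejects.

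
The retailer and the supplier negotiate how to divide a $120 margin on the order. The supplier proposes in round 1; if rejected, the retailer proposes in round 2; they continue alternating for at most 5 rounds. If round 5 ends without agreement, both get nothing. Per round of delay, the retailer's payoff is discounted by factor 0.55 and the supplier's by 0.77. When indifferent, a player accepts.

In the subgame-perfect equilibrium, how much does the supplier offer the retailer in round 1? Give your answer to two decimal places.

Round 5 (the supplier proposes): the retailer will accept anything ≥ 0, so the supplier offers 0 and keeps 120.
Round 4 (the retailer proposes): the supplier can get 120 next round, worth 0.77 × 120 = 92.4 now, so the retailer offers 92.4, keeping 27.6.
Round 3 (the supplier proposes): the retailer can get 27.6 next round, worth 0.55 × 27.6 = 15.18 now, so the supplier offers 15.18, keeping 104.82.
Round 2 (the retailer proposes): the supplier can get 104.82 next round, worth 0.77 × 104.82 = 80.7114 now. The retailer offers 80.7114 and keeps 120 − 80.7114 = 39.2886.
Round 1 (the supplier proposes): the retailer can get 39.2886 next round, worth 0.55 × 39.2886 = 21.60873 now. The supplier offers 21.60873 and keeps 120 − 21.60873 = 98.39127.

21.61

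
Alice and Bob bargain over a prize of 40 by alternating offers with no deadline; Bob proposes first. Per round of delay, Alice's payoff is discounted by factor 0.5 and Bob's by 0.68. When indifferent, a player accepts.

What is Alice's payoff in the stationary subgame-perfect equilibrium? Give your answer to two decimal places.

9.70

In a stationary SPE each proposer offers the other exactly their discounted continuation value.
If Bob keeps x when proposing and Alice keeps y when proposing, then x = 40 − 0.5y and y = 40 − 0.68x.
Solving: x = 40(1 − 0.5) / (1 − 0.68·0.5) = 20 / 0.66 ≈ 30.3030.
Alice gets 40 − 30.3030 ≈ 9.6970.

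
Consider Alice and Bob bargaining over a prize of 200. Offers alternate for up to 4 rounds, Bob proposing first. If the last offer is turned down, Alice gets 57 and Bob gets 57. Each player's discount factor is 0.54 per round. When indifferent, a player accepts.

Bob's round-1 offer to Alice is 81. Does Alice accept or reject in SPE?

Work out Alice's continuation value if the offer is rejected.
Round 4 (Alice proposes): Bob gets 57 if talks fail, so Alice offers 57 and keeps 143.
Round 3 (Bob proposes): Alice can get 143 next round, worth 0.54 × 143 = 77.22 now; Bob offers that and keeps 122.78.
Round 2 (Alice proposes): Bob can get 122.78 next round, worth 0.54 × 122.78 = 66.3012 now, so Alice offers 66.3012, keeping 133.6988.
So by rejecting in round 1, Alice gets 133.6988 next round, worth 0.54 × 133.6988 = 72.197352 now.
Offer 81 ≥ 72.197352, so Alice accepts.

Accept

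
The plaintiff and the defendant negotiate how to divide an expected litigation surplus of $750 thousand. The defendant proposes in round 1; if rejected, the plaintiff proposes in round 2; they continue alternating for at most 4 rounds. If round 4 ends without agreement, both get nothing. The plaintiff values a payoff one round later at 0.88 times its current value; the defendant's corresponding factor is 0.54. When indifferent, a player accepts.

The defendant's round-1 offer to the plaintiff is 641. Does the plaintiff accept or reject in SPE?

Accept

Round 4 (the plaintiff proposes): the defendant will accept anything ≥ 0, so the plaintiff offers 0 and keeps 750.
Round 3 (the defendant proposes): the plaintiff can get 750 next round, worth 0.88 × 750 = 660 now; the defendant offers that and keeps 90.
Round 2 (the plaintiff proposes): the defendant can get 90 next round, worth 0.54 × 90 = 48.6 now. The plaintiff offers 48.6 and keeps 750 − 48.6 = 701.4.
So by rejecting in round 1, the plaintiff gets 701.4 next round, worth 0.88 × 701.4 = 617.232 now.
Offer 641 ≥ 617.232, so the plaintiff accepts.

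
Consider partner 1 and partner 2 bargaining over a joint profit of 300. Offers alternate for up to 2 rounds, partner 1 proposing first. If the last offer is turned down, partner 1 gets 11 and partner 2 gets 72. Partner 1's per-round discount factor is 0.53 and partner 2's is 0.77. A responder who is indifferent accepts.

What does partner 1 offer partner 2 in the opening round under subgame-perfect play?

Work backward from the last round.
Round 2 (partner 2 proposes): partner 1 gets 11 if talks fail, so partner 2 offers 11 and keeps 289.
Round 1 (partner 1 proposes): partner 2 can get 289 next round, worth 0.77 × 289 = 222.53 now, so partner 1 offers 222.53, keeping 77.47.

222.53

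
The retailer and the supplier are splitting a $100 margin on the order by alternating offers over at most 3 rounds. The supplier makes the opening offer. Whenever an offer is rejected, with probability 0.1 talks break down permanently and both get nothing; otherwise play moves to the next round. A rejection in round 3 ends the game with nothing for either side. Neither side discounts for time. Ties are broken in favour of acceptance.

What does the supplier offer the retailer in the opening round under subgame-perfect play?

Round 3 (the supplier proposes): rejection yields 0 for the retailer; the supplier offers 0 and keeps 100.
Round 2 (the retailer proposes): rejecting gives the supplier an expected 0.9 × 100 = 90. The retailer offers 90 and keeps 100 − 90 = 10.
Round 1 (the supplier proposes): rejecting gives the retailer an expected 0.9 × 10 = 9; the supplier offers that and keeps 91.

9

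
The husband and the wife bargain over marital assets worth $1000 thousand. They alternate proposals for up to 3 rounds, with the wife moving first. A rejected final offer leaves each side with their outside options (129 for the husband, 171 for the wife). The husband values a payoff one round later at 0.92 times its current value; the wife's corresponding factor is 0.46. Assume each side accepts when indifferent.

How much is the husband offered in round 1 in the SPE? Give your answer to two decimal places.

Round 3 (the wife proposes): the husband gets 129 if talks fail, so the wife offers 129 and keeps 871.
Round 2 (the husband proposes): the wife can get 871 next round, worth 0.46 × 871 = 400.66 now; the husband offers that and keeps 599.34.
Round 1 (the wife proposes): the husband can get 599.34 next round, worth 0.92 × 599.34 = 551.3928 now. The wife offers 551.3928 and keeps 1000 − 551.3928 = 448.6072.

551.39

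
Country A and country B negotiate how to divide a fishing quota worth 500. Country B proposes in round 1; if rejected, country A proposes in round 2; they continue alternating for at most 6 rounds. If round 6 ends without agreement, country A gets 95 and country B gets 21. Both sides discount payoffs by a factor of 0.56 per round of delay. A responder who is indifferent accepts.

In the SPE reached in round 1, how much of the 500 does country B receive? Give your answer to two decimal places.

Round 6 (country A proposes): country B gets 21 if talks fail, so country A offers 21 and keeps 479.
Round 5 (country B proposes): country A can get 479 next round, worth 0.56 × 479 = 268.24 now. Country B offers 268.24 and keeps 500 − 268.24 = 231.76.
Round 4 (country A proposes): country B can get 231.76 next round, worth 0.56 × 231.76 = 129.7856 now, so country A offers 129.7856, keeping 370.2144.
Round 3 (country B proposes): country A can get 370.2144 next round, worth 0.56 × 370.2144 = 207.320064 now, so country B offers 207.320064, keeping 292.679936.
Round 2 (country A proposes): country B can get 292.679936 next round, worth 0.56 × 292.679936 = 163.90076416 now; country A offers that and keeps 336.09923584.
Round 1 (country B proposes): country A can get 336.09923584 next round, worth 0.56 × 336.09923584 = 188.2155720704 now, so country B offers 188.2155720704, keeping 311.7844279296.

311.78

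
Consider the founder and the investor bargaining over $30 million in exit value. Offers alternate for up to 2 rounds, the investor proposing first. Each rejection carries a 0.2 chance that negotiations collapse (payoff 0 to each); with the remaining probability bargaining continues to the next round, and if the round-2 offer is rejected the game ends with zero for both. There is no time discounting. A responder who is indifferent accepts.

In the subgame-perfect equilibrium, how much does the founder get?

24

Round 2 (the founder proposes): the investor will accept anything ≥ 0, so the founder offers 0 and keeps 30.
Round 1 (the investor proposes): rejecting gives the founder an expected 0.8 × 30 = 24, so the investor offers 24, keeping 6.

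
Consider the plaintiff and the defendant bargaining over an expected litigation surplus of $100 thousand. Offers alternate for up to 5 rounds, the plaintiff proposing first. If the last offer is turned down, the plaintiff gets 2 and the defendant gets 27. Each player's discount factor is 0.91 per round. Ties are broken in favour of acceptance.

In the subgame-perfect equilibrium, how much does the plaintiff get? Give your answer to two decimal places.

66.51

Round 5 (the plaintiff proposes): the defendant gets 27 if talks fail, so the plaintiff offers 27 and keeps 73.
Round 4 (the defendant proposes): the plaintiff can get 73 next round, worth 0.91 × 73 = 66.43 now. The defendant offers 66.43 and keeps 100 − 66.43 = 33.57.
Round 3 (the plaintiff proposes): the defendant can get 33.57 next round, worth 0.91 × 33.57 = 30.5487 now; the plaintiff offers that and keeps 69.4513.
Round 2 (the defendant proposes): the plaintiff can get 69.4513 next round, worth 0.91 × 69.4513 = 63.200683 now. The defendant offers 63.200683 and keeps 100 − 63.200683 = 36.799317.
Round 1 (the plaintiff proposes): the defendant can get 36.799317 next round, worth 0.91 × 36.799317 = 33.48737847 now. The plaintiff offers 33.48737847 and keeps 100 − 33.48737847 = 66.51262153.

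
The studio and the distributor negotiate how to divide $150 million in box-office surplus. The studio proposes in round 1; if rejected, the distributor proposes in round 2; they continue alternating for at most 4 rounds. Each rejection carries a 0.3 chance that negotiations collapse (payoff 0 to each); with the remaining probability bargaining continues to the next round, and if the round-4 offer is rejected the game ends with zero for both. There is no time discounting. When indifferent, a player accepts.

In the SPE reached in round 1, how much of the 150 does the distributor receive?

82.95

By backward induction:
Round 4 (the distributor proposes): rejection yields 0 for the studio; the distributor offers 0 and keeps 150.
Round 3 (the studio proposes): rejecting gives the distributor an expected 0.7 × 150 = 105. The studio offers 105 and keeps 150 − 105 = 45.
Round 2 (the distributor proposes): rejecting gives the studio an expected 0.7 × 45 = 31.5. The distributor offers 31.5 and keeps 150 − 31.5 = 118.5.
Round 1 (the studio proposes): rejecting gives the distributor an expected 0.7 × 118.5 = 82.95; the studio offers that and keeps 67.05.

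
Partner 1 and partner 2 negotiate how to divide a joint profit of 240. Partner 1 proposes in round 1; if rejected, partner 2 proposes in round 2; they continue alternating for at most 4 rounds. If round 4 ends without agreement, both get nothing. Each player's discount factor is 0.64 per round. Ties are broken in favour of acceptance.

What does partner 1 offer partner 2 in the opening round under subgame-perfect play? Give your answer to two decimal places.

118.21

Round 4 (partner 2 proposes): rejection yields 0 for partner 1; partner 2 offers 0 and keeps 240.
Round 3 (partner 1 proposes): partner 2 can get 240 next round, worth 0.64 × 240 = 153.6 now. Partner 1 offers 153.6 and keeps 240 − 153.6 = 86.4.
Round 2 (partner 2 proposes): partner 1 can get 86.4 next round, worth 0.64 × 86.4 = 55.296 now; partner 2 offers that and keeps 184.704.
Round 1 (partner 1 proposes): partner 2 can get 184.704 next round, worth 0.64 × 184.704 = 118.21056 now; partner 1 offers that and keeps 121.78944.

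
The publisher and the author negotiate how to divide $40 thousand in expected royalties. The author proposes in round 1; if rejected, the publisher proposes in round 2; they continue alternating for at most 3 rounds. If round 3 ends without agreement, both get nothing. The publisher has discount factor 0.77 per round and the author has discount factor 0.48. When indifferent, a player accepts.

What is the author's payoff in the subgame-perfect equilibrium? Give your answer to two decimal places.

Round 3 (the author proposes): the publisher will accept anything ≥ 0, so the author offers 0 and keeps 40.
Round 2 (the publisher proposes): the author can get 40 next round, worth 0.48 × 40 = 19.2 now. The publisher offers 19.2 and keeps 40 − 19.2 = 20.8.
Round 1 (the author proposes): the publisher can get 20.8 next round, worth 0.77 × 20.8 = 16.016 now. The author offers 16.016 and keeps 40 − 16.016 = 23.984.

23.98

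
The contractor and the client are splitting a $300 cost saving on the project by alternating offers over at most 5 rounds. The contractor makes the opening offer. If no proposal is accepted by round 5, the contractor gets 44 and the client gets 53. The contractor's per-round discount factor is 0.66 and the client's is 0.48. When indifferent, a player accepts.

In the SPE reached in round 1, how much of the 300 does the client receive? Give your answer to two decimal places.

Solve by backward induction from round 5.
Round 5 (the contractor proposes): the client gets 53 if talks fail, so the contractor offers 53 and keeps 247.
Round 4 (the client proposes): the contractor can get 247 next round, worth 0.66 × 247 = 163.02 now. The client offers 163.02 and keeps 300 − 163.02 = 136.98.
Round 3 (the contractor proposes): the client can get 136.98 next round, worth 0.48 × 136.98 = 65.7504 now; the contractor offers that and keeps 234.2496.
Round 2 (the client proposes): the contractor can get 234.2496 next round, worth 0.66 × 234.2496 = 154.604736 now. The client offers 154.604736 and keeps 300 − 154.604736 = 145.395264.
Round 1 (the contractor proposes): the client can get 145.395264 next round, worth 0.48 × 145.395264 = 69.78972672 now, so the contractor offers 69.78972672, keeping 230.21027328.

69.79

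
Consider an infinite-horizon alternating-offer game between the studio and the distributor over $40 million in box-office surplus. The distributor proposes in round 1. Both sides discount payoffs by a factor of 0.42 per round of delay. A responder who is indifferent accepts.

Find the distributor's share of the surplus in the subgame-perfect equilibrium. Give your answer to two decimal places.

In a stationary SPE each proposer offers the other exactly their discounted continuation value.
If the distributor keeps x when proposing and the studio keeps y when proposing, then x = 40 − 0.42y and y = 40 − 0.42x.
Solving: x = 40(1 − 0.42) / (1 − 0.42·0.42) = 23.2 / 0.8236 ≈ 28.1690.
The studio gets 40 − 28.1690 ≈ 11.8310.

28.17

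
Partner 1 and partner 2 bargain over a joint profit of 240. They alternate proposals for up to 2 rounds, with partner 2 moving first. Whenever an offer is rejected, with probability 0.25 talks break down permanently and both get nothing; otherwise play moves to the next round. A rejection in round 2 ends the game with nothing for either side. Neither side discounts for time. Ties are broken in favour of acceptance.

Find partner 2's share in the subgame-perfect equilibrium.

60

Round 2 (partner 1 proposes): rejection yields 0 for partner 2; partner 1 offers 0 and keeps 240.
Round 1 (partner 2 proposes): rejecting gives partner 1 an expected 0.75 × 240 = 180. Partner 2 offers 180 and keeps 240 − 180 = 60.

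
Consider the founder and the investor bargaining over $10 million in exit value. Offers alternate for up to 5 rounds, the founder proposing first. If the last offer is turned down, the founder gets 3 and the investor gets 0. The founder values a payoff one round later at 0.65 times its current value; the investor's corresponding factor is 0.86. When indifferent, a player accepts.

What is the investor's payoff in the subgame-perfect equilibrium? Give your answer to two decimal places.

Work backward from the last round.
Round 5 (the founder proposes): the investor will accept anything ≥ 0, so the founder offers 0 and keeps 10.
Round 4 (the investor proposes): the founder can get 10 next round, worth 0.65 × 10 = 6.5 now, so the investor offers 6.5, keeping 3.5.
Round 3 (the founder proposes): the investor can get 3.5 next round, worth 0.86 × 3.5 = 3.01 now, so the founder offers 3.01, keeping 6.99.
Round 2 (the investor proposes): the founder can get 6.99 next round, worth 0.65 × 6.99 = 4.5435 now. The investor offers 4.5435 and keeps 10 − 4.5435 = 5.4565.
Round 1 (the founder proposes): the investor can get 5.4565 next round, worth 0.86 × 5.4565 = 4.69259 now. The founder offers 4.69259 and keeps 10 − 4.69259 = 5.30741.

4.69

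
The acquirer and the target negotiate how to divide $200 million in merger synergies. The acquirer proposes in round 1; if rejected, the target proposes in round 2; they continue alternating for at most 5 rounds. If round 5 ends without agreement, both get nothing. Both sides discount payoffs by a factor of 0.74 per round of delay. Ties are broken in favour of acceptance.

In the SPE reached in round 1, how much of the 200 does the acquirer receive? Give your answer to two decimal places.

140.45

By backward induction:
Round 5 (the acquirer proposes): rejection yields 0 for the target; the acquirer offers 0 and keeps 200.
Round 4 (the target proposes): the acquirer can get 200 next round, worth 0.74 × 200 = 148 now. The target offers 148 and keeps 200 − 148 = 52.
Round 3 (the acquirer proposes): the target can get 52 next round, worth 0.74 × 52 = 38.48 now; the acquirer offers that and keeps 161.52.
Round 2 (the target proposes): the acquirer can get 161.52 next round, worth 0.74 × 161.52 = 119.5248 now. The target offers 119.5248 and keeps 200 − 119.5248 = 80.4752.
Round 1 (the acquirer proposes): the target can get 80.4752 next round, worth 0.74 × 80.4752 = 59.551648 now; the acquirer offers that and keeps 140.448352.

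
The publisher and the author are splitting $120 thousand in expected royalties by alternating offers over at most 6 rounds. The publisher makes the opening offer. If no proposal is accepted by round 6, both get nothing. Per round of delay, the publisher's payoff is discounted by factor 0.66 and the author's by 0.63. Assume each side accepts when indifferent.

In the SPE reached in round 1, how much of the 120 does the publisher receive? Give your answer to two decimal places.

Round 6 (the author proposes): rejection yields 0 for the publisher; the author offers 0 and keeps 120.
Round 5 (the publisher proposes): the author can get 120 next round, worth 0.63 × 120 = 75.6 now, so the publisher offers 75.6, keeping 44.4.
Round 4 (the author proposes): the publisher can get 44.4 next round, worth 0.66 × 44.4 = 29.304 now, so the author offers 29.304, keeping 90.696.
Round 3 (the publisher proposes): the author can get 90.696 next round, worth 0.63 × 90.696 = 57.13848 now. The publisher offers 57.13848 and keeps 120 − 57.13848 = 62.86152.
Round 2 (the author proposes): the publisher can get 62.86152 next round, worth 0.66 × 62.86152 = 41.4886032 now. The author offers 41.4886032 and keeps 120 − 41.4886032 = 78.5113968.
Round 1 (the publisher proposes): the author can get 78.5113968 next round, worth 0.63 × 78.5113968 = 49.462179984 now. The publisher offers 49.462179984 and keeps 120 − 49.462179984 = 70.537820016.

70.54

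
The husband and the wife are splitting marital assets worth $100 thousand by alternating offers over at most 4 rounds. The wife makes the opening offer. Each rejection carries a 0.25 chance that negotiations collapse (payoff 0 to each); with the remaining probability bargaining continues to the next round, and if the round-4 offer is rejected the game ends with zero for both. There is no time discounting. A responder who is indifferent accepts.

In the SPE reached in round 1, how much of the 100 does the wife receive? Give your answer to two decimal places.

39.06

Round 4 (the husband proposes): rejection yields 0 for the wife; the husband offers 0 and keeps 100.
Round 3 (the wife proposes): rejecting gives the husband an expected 0.75 × 100 = 75. The wife offers 75 and keeps 100 − 75 = 25.
Round 2 (the husband proposes): rejecting gives the wife an expected 0.75 × 25 = 18.75; the husband offers that and keeps 81.25.
Round 1 (the wife proposes): rejecting gives the husband an expected 0.75 × 81.25 = 60.9375; the wife offers that and keeps 39.0625.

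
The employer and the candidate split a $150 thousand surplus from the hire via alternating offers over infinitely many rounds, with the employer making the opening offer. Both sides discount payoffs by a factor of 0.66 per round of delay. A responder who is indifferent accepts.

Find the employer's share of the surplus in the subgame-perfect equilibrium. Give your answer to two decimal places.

90.36

In a stationary SPE each proposer offers the other exactly their discounted continuation value.
If the employer keeps x when proposing and the candidate keeps y when proposing, then x = 150 − 0.66y and y = 150 − 0.66x.
Solving: x = 150(1 − 0.66) / (1 − 0.66·0.66) = 51 / 0.5644 ≈ 90.3614.
The candidate gets 150 − 90.3614 ≈ 59.6386.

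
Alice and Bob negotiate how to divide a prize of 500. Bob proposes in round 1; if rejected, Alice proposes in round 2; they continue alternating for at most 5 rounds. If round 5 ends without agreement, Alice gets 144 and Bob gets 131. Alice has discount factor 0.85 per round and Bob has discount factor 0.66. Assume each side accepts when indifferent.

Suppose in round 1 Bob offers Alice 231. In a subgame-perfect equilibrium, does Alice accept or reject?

Reject

Round 5 (Bob proposes): Alice gets 144 if talks fail, so Bob offers 144 and keeps 356.
Round 4 (Alice proposes): Bob can get 356 next round, worth 0.66 × 356 = 234.96 now; Alice offers that and keeps 265.04.
Round 3 (Bob proposes): Alice can get 265.04 next round, worth 0.85 × 265.04 = 225.284 now, so Bob offers 225.284, keeping 274.716.
Round 2 (Alice proposes): Bob can get 274.716 next round, worth 0.66 × 274.716 = 181.31256 now; Alice offers that and keeps 318.68744.
So by rejecting in round 1, Alice gets 318.68744 next round, worth 0.85 × 318.68744 = 270.884324 now.
Offer 231 < 270.884324, so Alice rejects.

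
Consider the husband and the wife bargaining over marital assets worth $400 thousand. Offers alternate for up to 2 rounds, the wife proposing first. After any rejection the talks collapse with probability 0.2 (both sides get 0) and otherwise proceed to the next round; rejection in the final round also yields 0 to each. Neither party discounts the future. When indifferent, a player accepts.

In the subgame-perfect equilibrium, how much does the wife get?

Round 2 (the husband proposes): rejection yields 0 for the wife; the husband offers 0 and keeps 400.
Round 1 (the wife proposes): rejecting gives the husband an expected 0.8 × 400 = 320; the wife offers that and keeps 80.

80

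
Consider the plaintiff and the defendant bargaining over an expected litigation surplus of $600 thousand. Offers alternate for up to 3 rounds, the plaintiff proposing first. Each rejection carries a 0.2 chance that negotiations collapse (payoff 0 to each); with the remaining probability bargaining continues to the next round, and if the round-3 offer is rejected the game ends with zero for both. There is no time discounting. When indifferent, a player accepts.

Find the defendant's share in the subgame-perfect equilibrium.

By backward induction:
Round 3 (the plaintiff proposes): the defendant will accept anything ≥ 0, so the plaintiff offers 0 and keeps 600.
Round 2 (the defendant proposes): rejecting gives the plaintiff an expected 0.8 × 600 = 480, so the defendant offers 480, keeping 120.
Round 1 (the plaintiff proposes): rejecting gives the defendant an expected 0.8 × 120 = 96, so the plaintiff offers 96, keeping 504.

96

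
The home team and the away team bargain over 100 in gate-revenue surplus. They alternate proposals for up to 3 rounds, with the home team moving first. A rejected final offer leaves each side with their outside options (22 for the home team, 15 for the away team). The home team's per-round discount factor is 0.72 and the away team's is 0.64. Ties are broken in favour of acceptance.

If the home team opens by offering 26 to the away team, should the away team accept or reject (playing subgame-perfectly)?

Accept

Work out the away team's continuation value if the offer is rejected.
Round 3 (the home team proposes): the away team gets 15 if talks fail, so the home team offers 15 and keeps 85.
Round 2 (the away team proposes): the home team can get 85 next round, worth 0.72 × 85 = 61.2 now. The away team offers 61.2 and keeps 100 − 61.2 = 38.8.
So by rejecting in round 1, the away team gets 38.8 next round, worth 0.64 × 38.8 = 24.832 now.
Offer 26 ≥ 24.832, so the away team accepts.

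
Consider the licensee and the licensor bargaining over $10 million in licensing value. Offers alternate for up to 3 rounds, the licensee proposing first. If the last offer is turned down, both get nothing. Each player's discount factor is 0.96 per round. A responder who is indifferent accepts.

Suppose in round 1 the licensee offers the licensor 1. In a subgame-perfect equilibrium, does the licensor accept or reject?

Accept

Work out the licensor's continuation value if the offer is rejected.
Round 3 (the licensee proposes): rejection yields 0 for the licensor; the licensee offers 0 and keeps 10.
Round 2 (the licensor proposes): the licensee can get 10 next round, worth 0.96 × 10 = 9.6 now, so the licensor offers 9.6, keeping 0.4.
So by rejecting in round 1, the licensor gets 0.4 next round, worth 0.96 × 0.4 = 0.384 now.
Offer 1 ≥ 0.384, so the licensor accepts.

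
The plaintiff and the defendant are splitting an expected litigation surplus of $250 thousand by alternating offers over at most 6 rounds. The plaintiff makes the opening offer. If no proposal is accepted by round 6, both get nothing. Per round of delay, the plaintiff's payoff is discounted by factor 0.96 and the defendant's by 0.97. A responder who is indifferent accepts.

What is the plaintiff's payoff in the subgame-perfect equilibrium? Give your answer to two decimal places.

Work backward from the last round.
Round 6 (the defendant proposes): the plaintiff will accept anything ≥ 0, so the defendant offers 0 and keeps 250.
Round 5 (the plaintiff proposes): the defendant can get 250 next round, worth 0.97 × 250 = 242.5 now; the plaintiff offers that and keeps 7.5.
Round 4 (the defendant proposes): the plaintiff can get 7.5 next round, worth 0.96 × 7.5 = 7.2 now, so the defendant offers 7.2, keeping 242.8.
Round 3 (the plaintiff proposes): the defendant can get 242.8 next round, worth 0.97 × 242.8 = 235.516 now, so the plaintiff offers 235.516, keeping 14.484.
Round 2 (the defendant proposes): the plaintiff can get 14.484 next round, worth 0.96 × 14.484 = 13.90464 now. The defendant offers 13.90464 and keeps 250 − 13.90464 = 236.09536.
Round 1 (the plaintiff proposes): the defendant can get 236.09536 next round, worth 0.97 × 236.09536 = 229.0124992 now, so the plaintiff offers 229.0124992, keeping 20.9875008.

20.99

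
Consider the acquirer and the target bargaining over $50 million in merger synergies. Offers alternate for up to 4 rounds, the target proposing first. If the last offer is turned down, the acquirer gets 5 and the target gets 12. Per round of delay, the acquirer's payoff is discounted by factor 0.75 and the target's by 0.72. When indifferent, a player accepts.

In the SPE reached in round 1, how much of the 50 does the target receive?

Round 4 (the acquirer proposes): the target gets 12 if talks fail, so the acquirer offers 12 and keeps 38.
Round 3 (the target proposes): the acquirer can get 38 next round, worth 0.75 × 38 = 28.5 now; the target offers that and keeps 21.5.
Round 2 (the acquirer proposes): the target can get 21.5 next round, worth 0.72 × 21.5 = 15.48 now. The acquirer offers 15.48 and keeps 50 − 15.48 = 34.52.
Round 1 (the target proposes): the acquirer can get 34.52 next round, worth 0.75 × 34.52 = 25.89 now, so the target offers 25.89, keeping 24.11.

24.11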